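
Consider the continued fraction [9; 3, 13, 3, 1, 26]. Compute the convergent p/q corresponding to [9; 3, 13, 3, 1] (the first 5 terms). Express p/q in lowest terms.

1520/163

Collapse the nested fraction from the inside out:
Start with 1.
3 + 1/(1/1) = 3 + 1/1 = 4/1
13 + 1/(4/1) = 13 + 1/4 = 53/4
3 + 1/(53/4) = 3 + 4/53 = 163/53
9 + 1/(163/53) = 9 + 53/163 = 1520/163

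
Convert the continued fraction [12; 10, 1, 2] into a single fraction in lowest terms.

387/32

Build up convergents one term at a time:
a_0 = 12: 12/1
a_1 = 10: 121/10
a_2 = 1: 133/11
a_3 = 2: 387/32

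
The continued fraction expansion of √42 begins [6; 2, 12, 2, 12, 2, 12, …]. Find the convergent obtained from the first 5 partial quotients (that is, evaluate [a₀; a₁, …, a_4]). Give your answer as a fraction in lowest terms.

Compute successive convergents:
a_0 = 6: 6/1
a_1 = 2: 13/2
a_2 = 12: 162/25
a_3 = 2: 337/52
a_4 = 12: 4206/649

4206/649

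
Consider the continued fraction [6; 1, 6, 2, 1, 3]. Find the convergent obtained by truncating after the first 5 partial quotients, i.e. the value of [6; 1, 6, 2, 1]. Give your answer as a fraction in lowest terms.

151/22

Start with 1.
2 + 1/(1/1) = 2 + 1/1 = 3/1
6 + 1/(3/1) = 6 + 1/3 = 19/3
1 + 1/(19/3) = 1 + 3/19 = 22/19
6 + 1/(22/19) = 6 + 19/22 = 151/22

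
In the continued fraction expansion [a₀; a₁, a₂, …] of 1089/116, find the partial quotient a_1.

2

Repeatedly divide and take the remainder:
1089 = 9·116 + 45, so a_0 = 9
116 = 2·45 + 26, so a_1 = 2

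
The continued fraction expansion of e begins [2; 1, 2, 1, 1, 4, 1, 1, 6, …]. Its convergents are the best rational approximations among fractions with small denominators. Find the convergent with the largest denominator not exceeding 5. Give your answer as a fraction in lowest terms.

11/4

a_0 = 2: 2/1  (≤ bound)
a_1 = 1: 3/1  (≤ bound)
a_2 = 2: 8/3  (≤ bound)
a_3 = 1: 11/4  (≤ bound)
a_4 = 1: 19/7  (> 5, stop)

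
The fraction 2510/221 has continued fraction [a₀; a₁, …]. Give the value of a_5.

2510 = 11·221 + 79, so a_0 = 11
221 = 2·79 + 63, so a_1 = 2
79 = 1·63 + 16, so a_2 = 1
63 = 3·16 + 15, so a_3 = 3
16 = 1·15 + 1, so a_4 = 1
15 = 15·1 + 0, so a_5 = 15

15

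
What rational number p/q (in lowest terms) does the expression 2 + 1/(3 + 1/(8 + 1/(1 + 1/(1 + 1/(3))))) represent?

Start with 3.
1 + 1/(3/1) = 1 + 1/3 = 4/3
1 + 1/(4/3) = 1 + 3/4 = 7/4
8 + 1/(7/4) = 8 + 4/7 = 60/7
3 + 1/(60/7) = 3 + 7/60 = 187/60
2 + 1/(187/60) = 2 + 60/187 = 434/187

434/187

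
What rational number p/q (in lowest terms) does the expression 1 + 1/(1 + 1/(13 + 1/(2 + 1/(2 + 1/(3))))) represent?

473/245

Starting at the tail and folding back:
Start with 3.
2 + 1/(3/1) = 2 + 1/3 = 7/3
2 + 1/(7/3) = 2 + 3/7 = 17/7
13 + 1/(17/7) = 13 + 7/17 = 228/17
1 + 1/(228/17) = 1 + 17/228 = 245/228
1 + 1/(245/228) = 1 + 228/245 = 473/245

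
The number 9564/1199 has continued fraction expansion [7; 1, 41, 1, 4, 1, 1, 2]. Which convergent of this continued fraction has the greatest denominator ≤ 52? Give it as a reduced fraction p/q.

List convergents until the denominator exceeds the bound:
a_0 = 7: 7/1  (≤ bound)
a_1 = 1: 8/1  (≤ bound)
a_2 = 41: 335/42  (≤ bound)
a_3 = 1: 343/43  (≤ bound)
a_4 = 4: 1707/214  (> 52, stop)

343/43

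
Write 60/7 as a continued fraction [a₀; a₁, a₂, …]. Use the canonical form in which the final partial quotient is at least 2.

[8; 1, 1, 3]

Run the Euclidean algorithm, recording each quotient:
60 ÷ 7 → quotient 8, remainder 4
7 ÷ 4 → quotient 1, remainder 3
4 ÷ 3 → quotient 1, remainder 1
3 ÷ 1 → quotient 3, remainder 0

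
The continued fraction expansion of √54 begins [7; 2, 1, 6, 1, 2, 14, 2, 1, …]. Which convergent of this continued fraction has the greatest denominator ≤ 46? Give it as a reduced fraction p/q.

List convergents until the denominator exceeds the bound:
a_0 = 7: 7/1  (≤ bound)
a_1 = 2: 15/2  (≤ bound)
a_2 = 1: 22/3  (≤ bound)
a_3 = 6: 147/20  (≤ bound)
a_4 = 1: 169/23  (≤ bound)
a_5 = 2: 485/66  (> 46, stop)

169/23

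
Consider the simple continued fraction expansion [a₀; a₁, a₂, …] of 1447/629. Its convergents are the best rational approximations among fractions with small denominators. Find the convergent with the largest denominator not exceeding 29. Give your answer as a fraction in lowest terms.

23/10

a_0 = 2: 2/1  (≤ bound)
a_1 = 3: 7/3  (≤ bound)
a_2 = 3: 23/10  (≤ bound)
a_3 = 20: 467/203  (> 29, stop)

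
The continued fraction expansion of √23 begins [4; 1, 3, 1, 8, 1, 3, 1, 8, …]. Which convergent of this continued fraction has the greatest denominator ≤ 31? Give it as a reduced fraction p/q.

a_0 = 4: 4/1  (≤ bound)
a_1 = 1: 5/1  (≤ bound)
a_2 = 3: 19/4  (≤ bound)
a_3 = 1: 24/5  (≤ bound)
a_4 = 8: 211/44  (> 31, stop)

24/5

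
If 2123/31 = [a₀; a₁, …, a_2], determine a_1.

2

Run the Euclidean algorithm, recording each quotient:
2123 ÷ 31 → quotient 68, remainder 15
31 ÷ 15 → quotient 2, remainder 1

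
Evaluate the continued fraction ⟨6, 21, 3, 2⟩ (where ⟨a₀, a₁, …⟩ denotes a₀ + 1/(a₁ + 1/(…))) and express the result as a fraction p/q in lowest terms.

Build up convergents one term at a time:
a_0 = 6: 6/1
a_1 = 21: 127/21
a_2 = 3: 387/64
a_3 = 2: 901/149

901/149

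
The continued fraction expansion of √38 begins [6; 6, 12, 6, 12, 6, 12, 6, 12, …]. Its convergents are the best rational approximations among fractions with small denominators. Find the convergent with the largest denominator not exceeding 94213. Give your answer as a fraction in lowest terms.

202501/32850

a_0 = 6: 6/1  (≤ bound)
a_1 = 6: 37/6  (≤ bound)
a_2 = 12: 450/73  (≤ bound)
a_3 = 6: 2737/444  (≤ bound)
a_4 = 12: 33294/5401  (≤ bound)
a_5 = 6: 202501/32850  (≤ bound)
a_6 = 12: 2463306/399601  (> 94213, stop)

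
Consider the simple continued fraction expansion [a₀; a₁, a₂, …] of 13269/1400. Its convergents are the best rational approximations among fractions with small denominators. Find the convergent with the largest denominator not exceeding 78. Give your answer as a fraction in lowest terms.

218/23

a_0 = 9: 9/1  (≤ bound)
a_1 = 2: 19/2  (≤ bound)
a_2 = 10: 199/21  (≤ bound)
a_3 = 1: 218/23  (≤ bound)
a_4 = 3: 853/90  (> 78, stop)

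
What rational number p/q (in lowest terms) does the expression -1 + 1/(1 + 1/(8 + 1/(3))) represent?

a_0 = -1: -1/1
a_1 = 1: 0/1
a_2 = 8: -1/9
a_3 = 3: -3/28

-3/28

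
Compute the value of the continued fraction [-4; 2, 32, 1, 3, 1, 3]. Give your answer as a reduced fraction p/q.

-4437/1265

a_0 = -4: -4/1
a_1 = 2: -7/2
a_2 = 32: -228/65
a_3 = 1: -235/67
a_4 = 3: -933/266
a_5 = 1: -1168/333
a_6 = 3: -4437/1265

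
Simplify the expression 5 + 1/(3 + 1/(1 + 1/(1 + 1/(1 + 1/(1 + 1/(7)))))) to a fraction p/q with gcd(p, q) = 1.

a_0 = 5: 5/1
a_1 = 3: 16/3
a_2 = 1: 21/4
a_3 = 1: 37/7
a_4 = 1: 58/11
a_5 = 1: 95/18
a_6 = 7: 723/137

723/137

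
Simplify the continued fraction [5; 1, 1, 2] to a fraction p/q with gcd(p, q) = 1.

Start with 2.
1 + 1/(2/1) = 1 + 1/2 = 3/2
1 + 1/(3/2) = 1 + 2/3 = 5/3
5 + 1/(5/3) = 5 + 3/5 = 28/5

28/5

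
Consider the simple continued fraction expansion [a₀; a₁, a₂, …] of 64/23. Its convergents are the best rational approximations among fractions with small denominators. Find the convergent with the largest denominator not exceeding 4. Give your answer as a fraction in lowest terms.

a_0 = 2: 2/1  (≤ bound)
a_1 = 1: 3/1  (≤ bound)
a_2 = 3: 11/4  (≤ bound)
a_3 = 1: 14/5  (> 4, stop)

11/4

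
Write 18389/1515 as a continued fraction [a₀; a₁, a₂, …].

[12; 7, 4, 52]

18389 ÷ 1515 → quotient 12, remainder 209
1515 ÷ 209 → quotient 7, remainder 52
209 ÷ 52 → quotient 4, remainder 1
52 ÷ 1 → quotient 52, remainder 0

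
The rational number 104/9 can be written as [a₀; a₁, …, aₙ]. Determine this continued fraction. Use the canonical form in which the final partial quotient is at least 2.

[11; 1, 1, 4]

⌊104/9⌋ = 11, remainder 5
⌊9/5⌋ = 1, remainder 4
⌊5/4⌋ = 1, remainder 1
⌊4/1⌋ = 4, remainder 0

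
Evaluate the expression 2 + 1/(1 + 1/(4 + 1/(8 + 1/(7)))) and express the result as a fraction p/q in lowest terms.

819/292

Collapse the nested fraction from the inside out:
Start with 7.
8 + 1/(7/1) = 8 + 1/7 = 57/7
4 + 1/(57/7) = 4 + 7/57 = 235/57
1 + 1/(235/57) = 1 + 57/235 = 292/235
2 + 1/(292/235) = 2 + 235/292 = 819/292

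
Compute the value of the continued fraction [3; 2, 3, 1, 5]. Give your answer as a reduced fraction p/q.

179/52

a_0 = 3: 3/1
a_1 = 2: 7/2
a_2 = 3: 24/7
a_3 = 1: 31/9
a_4 = 5: 179/52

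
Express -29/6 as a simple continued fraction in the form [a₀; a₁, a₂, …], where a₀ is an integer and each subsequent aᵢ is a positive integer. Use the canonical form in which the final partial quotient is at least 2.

[-5; 6]

-29 = -5·6 + 1, so a_0 = -5
6 = 6·1 + 0, so a_1 = 6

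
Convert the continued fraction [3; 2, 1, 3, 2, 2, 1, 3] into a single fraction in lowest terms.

Build up convergents one term at a time:
a_0 = 3: 3/1
a_1 = 2: 7/2
a_2 = 1: 10/3
a_3 = 3: 37/11
a_4 = 2: 84/25
a_5 = 2: 205/61
a_6 = 1: 289/86
a_7 = 3: 1072/319

1072/319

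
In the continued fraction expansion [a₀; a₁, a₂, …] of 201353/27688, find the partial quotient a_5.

⌊201353/27688⌋ = 7, remainder 7537
⌊27688/7537⌋ = 3, remainder 5077
⌊7537/5077⌋ = 1, remainder 2460
⌊5077/2460⌋ = 2, remainder 157
⌊2460/157⌋ = 15, remainder 105
⌊157/105⌋ = 1, remainder 52

1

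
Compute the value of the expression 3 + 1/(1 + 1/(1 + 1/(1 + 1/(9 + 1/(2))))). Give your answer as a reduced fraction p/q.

223/61

Start with 2.
9 + 1/(2/1) = 9 + 1/2 = 19/2
1 + 1/(19/2) = 1 + 2/19 = 21/19
1 + 1/(21/19) = 1 + 19/21 = 40/21
1 + 1/(40/21) = 1 + 21/40 = 61/40
3 + 1/(61/40) = 3 + 40/61 = 223/61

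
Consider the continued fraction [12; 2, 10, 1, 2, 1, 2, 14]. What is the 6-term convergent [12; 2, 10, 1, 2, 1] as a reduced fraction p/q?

Starting at the tail and folding back:
Start with 1.
2 + 1/(1/1) = 2 + 1/1 = 3/1
1 + 1/(3/1) = 1 + 1/3 = 4/3
10 + 1/(4/3) = 10 + 3/4 = 43/4
2 + 1/(43/4) = 2 + 4/43 = 90/43
12 + 1/(90/43) = 12 + 43/90 = 1123/90

1123/90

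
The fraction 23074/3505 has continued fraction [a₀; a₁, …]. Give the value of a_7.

7

Run the Euclidean algorithm, recording each quotient:
⌊23074/3505⌋ = 6, remainder 2044
⌊3505/2044⌋ = 1, remainder 1461
⌊2044/1461⌋ = 1, remainder 583
⌊1461/583⌋ = 2, remainder 295
⌊583/295⌋ = 1, remainder 288
⌊295/288⌋ = 1, remainder 7
⌊288/7⌋ = 41, remainder 1
⌊7/1⌋ = 7, remainder 0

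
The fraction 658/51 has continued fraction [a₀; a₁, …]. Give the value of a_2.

⌊658/51⌋ = 12, remainder 46
⌊51/46⌋ = 1, remainder 5
⌊46/5⌋ = 9, remainder 1

9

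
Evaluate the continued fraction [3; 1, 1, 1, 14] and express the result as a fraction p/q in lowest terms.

Collapse the nested fraction from the inside out:
Start with 14.
1 + 1/(14/1) = 1 + 1/14 = 15/14
1 + 1/(15/14) = 1 + 14/15 = 29/15
1 + 1/(29/15) = 1 + 15/29 = 44/29
3 + 1/(44/29) = 3 + 29/44 = 161/44

161/44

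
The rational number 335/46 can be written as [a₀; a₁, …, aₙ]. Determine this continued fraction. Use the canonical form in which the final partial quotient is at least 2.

335 ÷ 46 → quotient 7, remainder 13
46 ÷ 13 → quotient 3, remainder 7
13 ÷ 7 → quotient 1, remainder 6
7 ÷ 6 → quotient 1, remainder 1
6 ÷ 1 → quotient 6, remainder 0

[7; 3, 1, 1, 6]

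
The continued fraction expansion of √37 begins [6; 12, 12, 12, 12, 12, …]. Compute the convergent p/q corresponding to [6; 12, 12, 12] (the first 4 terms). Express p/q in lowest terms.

10657/1752

Work from the innermost term outward:
Start with 12.
12 + 1/(12/1) = 12 + 1/12 = 145/12
12 + 1/(145/12) = 12 + 12/145 = 1752/145
6 + 1/(1752/145) = 6 + 145/1752 = 10657/1752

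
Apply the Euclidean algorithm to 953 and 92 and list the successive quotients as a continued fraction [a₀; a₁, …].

953 ÷ 92 → quotient 10, remainder 33
92 ÷ 33 → quotient 2, remainder 26
33 ÷ 26 → quotient 1, remainder 7
26 ÷ 7 → quotient 3, remainder 5
7 ÷ 5 → quotient 1, remainder 2
5 ÷ 2 → quotient 2, remainder 1
2 ÷ 1 → quotient 2, remainder 0

[10; 2, 1, 3, 1, 2, 2]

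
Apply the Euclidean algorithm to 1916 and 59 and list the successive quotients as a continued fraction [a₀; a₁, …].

[32; 2, 9, 3]

⌊1916/59⌋ = 32, remainder 28
⌊59/28⌋ = 2, remainder 3
⌊28/3⌋ = 9, remainder 1
⌊3/1⌋ = 3, remainder 0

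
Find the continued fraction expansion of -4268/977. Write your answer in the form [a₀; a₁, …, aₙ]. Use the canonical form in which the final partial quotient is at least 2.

[-5; 1, 1, 1, 2, 2, 51]

Repeatedly divide and take the remainder:
-4268 = -5·977 + 617, so a_0 = -5
977 = 1·617 + 360, so a_1 = 1
617 = 1·360 + 257, so a_2 = 1
360 = 1·257 + 103, so a_3 = 1
257 = 2·103 + 51, so a_4 = 2
103 = 2·51 + 1, so a_5 = 2
51 = 51·1 + 0, so a_6 = 51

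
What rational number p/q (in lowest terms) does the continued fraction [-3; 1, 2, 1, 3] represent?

Build up convergents one term at a time:
a_0 = -3: -3/1
a_1 = 1: -2/1
a_2 = 2: -7/3
a_3 = 1: -9/4
a_4 = 3: -34/15

-34/15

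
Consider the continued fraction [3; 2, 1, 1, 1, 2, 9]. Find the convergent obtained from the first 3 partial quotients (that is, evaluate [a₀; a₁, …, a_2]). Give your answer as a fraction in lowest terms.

10/3

a_0 = 3: 3/1
a_1 = 2: 7/2
a_2 = 1: 10/3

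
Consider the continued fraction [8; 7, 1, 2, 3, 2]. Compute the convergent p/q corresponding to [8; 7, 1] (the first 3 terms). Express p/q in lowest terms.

65/8

Start with 1.
7 + 1/(1/1) = 7 + 1/1 = 8/1
8 + 1/(8/1) = 8 + 1/8 = 65/8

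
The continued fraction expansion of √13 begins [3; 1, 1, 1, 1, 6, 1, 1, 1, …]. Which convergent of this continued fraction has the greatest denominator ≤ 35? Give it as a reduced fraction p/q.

List convergents until the denominator exceeds the bound:
a_0 = 3: 3/1  (≤ bound)
a_1 = 1: 4/1  (≤ bound)
a_2 = 1: 7/2  (≤ bound)
a_3 = 1: 11/3  (≤ bound)
a_4 = 1: 18/5  (≤ bound)
a_5 = 6: 119/33  (≤ bound)
a_6 = 1: 137/38  (> 35, stop)

119/33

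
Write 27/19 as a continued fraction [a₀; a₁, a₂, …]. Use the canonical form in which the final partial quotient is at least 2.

[1; 2, 2, 1, 2]

27 ÷ 19 → quotient 1, remainder 8
19 ÷ 8 → quotient 2, remainder 3
8 ÷ 3 → quotient 2, remainder 2
3 ÷ 2 → quotient 1, remainder 1
2 ÷ 1 → quotient 2, remainder 0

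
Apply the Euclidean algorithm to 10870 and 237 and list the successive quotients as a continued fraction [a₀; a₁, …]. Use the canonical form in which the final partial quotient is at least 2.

[45; 1, 6, 2, 2, 6]

10870 = 45·237 + 205, so a_0 = 45
237 = 1·205 + 32, so a_1 = 1
205 = 6·32 + 13, so a_2 = 6
32 = 2·13 + 6, so a_3 = 2
13 = 2·6 + 1, so a_4 = 2
6 = 6·1 + 0, so a_5 = 6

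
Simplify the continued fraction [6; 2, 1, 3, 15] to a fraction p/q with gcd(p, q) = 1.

Start with 15.
3 + 1/(15/1) = 3 + 1/15 = 46/15
1 + 1/(46/15) = 1 + 15/46 = 61/46
2 + 1/(61/46) = 2 + 46/61 = 168/61
6 + 1/(168/61) = 6 + 61/168 = 1069/168

1069/168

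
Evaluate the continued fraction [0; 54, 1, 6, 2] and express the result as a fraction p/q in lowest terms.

Work from the innermost term outward:
Start with 2.
6 + 1/(2/1) = 6 + 1/2 = 13/2
1 + 1/(13/2) = 1 + 2/13 = 15/13
54 + 1/(15/13) = 54 + 13/15 = 823/15
0 + 1/(823/15) = 0 + 15/823 = 15/823

15/823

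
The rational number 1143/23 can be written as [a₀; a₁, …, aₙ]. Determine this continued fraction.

⌊1143/23⌋ = 49, remainder 16
⌊23/16⌋ = 1, remainder 7
⌊16/7⌋ = 2, remainder 2
⌊7/2⌋ = 3, remainder 1
⌊2/1⌋ = 2, remainder 0

[49; 1, 2, 3, 2]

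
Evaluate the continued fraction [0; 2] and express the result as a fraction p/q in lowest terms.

1/2

a_0 = 0: 0/1
a_1 = 2: 1/2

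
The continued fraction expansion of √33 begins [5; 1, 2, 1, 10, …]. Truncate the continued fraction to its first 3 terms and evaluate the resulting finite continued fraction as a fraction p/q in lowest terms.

Start with 2.
1 + 1/(2/1) = 1 + 1/2 = 3/2
5 + 1/(3/2) = 5 + 2/3 = 17/3

17/3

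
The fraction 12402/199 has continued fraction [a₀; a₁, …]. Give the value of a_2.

9

12402 = 62·199 + 64, so a_0 = 62
199 = 3·64 + 7, so a_1 = 3
64 = 9·7 + 1, so a_2 = 9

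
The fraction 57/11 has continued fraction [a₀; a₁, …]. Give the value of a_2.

2

57 ÷ 11 → quotient 5, remainder 2
11 ÷ 2 → quotient 5, remainder 1
2 ÷ 1 → quotient 2, remainder 0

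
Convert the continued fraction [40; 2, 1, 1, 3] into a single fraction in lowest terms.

Build up convergents one term at a time:
a_0 = 40: 40/1
a_1 = 2: 81/2
a_2 = 1: 121/3
a_3 = 1: 202/5
a_4 = 3: 727/18

727/18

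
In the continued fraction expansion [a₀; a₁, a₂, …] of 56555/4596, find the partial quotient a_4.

1

56555 = 12·4596 + 1403, so a_0 = 12
4596 = 3·1403 + 387, so a_1 = 3
1403 = 3·387 + 242, so a_2 = 3
387 = 1·242 + 145, so a_3 = 1
242 = 1·145 + 97, so a_4 = 1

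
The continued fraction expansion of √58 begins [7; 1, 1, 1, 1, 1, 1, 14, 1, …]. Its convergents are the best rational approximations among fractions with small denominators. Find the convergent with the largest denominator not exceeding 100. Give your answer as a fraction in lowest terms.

List convergents until the denominator exceeds the bound:
a_0 = 7: 7/1  (≤ bound)
a_1 = 1: 8/1  (≤ bound)
a_2 = 1: 15/2  (≤ bound)
a_3 = 1: 23/3  (≤ bound)
a_4 = 1: 38/5  (≤ bound)
a_5 = 1: 61/8  (≤ bound)
a_6 = 1: 99/13  (≤ bound)
a_7 = 14: 1447/190  (> 100, stop)

99/13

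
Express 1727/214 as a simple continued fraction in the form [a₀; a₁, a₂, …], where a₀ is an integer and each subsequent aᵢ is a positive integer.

[8; 14, 3, 1, 3]

⌊1727/214⌋ = 8, remainder 15
⌊214/15⌋ = 14, remainder 4
⌊15/4⌋ = 3, remainder 3
⌊4/3⌋ = 1, remainder 1
⌊3/1⌋ = 3, remainder 0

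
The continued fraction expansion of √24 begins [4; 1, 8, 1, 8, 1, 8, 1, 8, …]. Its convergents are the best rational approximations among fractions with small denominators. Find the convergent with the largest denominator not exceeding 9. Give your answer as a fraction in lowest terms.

44/9

List convergents until the denominator exceeds the bound:
a_0 = 4: 4/1  (≤ bound)
a_1 = 1: 5/1  (≤ bound)
a_2 = 8: 44/9  (≤ bound)
a_3 = 1: 49/10  (> 9, stop)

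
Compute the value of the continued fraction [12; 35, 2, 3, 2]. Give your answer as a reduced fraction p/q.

Compute successive convergents:
a_0 = 12: 12/1
a_1 = 35: 421/35
a_2 = 2: 854/71
a_3 = 3: 2983/248
a_4 = 2: 6820/567

6820/567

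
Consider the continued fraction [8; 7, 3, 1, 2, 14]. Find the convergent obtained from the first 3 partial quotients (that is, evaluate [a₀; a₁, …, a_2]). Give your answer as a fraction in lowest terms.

179/22

a_0 = 8: 8/1
a_1 = 7: 57/7
a_2 = 3: 179/22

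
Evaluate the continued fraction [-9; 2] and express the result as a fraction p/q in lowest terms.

-17/2

Collapse the nested fraction from the inside out:
Start with 2.
-9 + 1/(2/1) = -9 + 1/2 = -17/2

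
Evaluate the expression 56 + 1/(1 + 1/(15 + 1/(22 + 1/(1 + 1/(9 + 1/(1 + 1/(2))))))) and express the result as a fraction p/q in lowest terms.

669587/11760

Start with 2.
1 + 1/(2/1) = 1 + 1/2 = 3/2
9 + 1/(3/2) = 9 + 2/3 = 29/3
1 + 1/(29/3) = 1 + 3/29 = 32/29
22 + 1/(32/29) = 22 + 29/32 = 733/32
15 + 1/(733/32) = 15 + 32/733 = 11027/733
1 + 1/(11027/733) = 1 + 733/11027 = 11760/11027
56 + 1/(11760/11027) = 56 + 11027/11760 = 669587/11760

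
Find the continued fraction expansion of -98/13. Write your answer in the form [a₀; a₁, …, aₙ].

Apply division with remainder until the remainder is 0:
-98 ÷ 13 → quotient -8, remainder 6
13 ÷ 6 → quotient 2, remainder 1
6 ÷ 1 → quotient 6, remainder 0

[-8; 2, 6]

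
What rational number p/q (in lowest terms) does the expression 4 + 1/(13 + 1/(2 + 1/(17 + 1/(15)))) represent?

28955/7107

Build up convergents one term at a time:
a_0 = 4: 4/1
a_1 = 13: 53/13
a_2 = 2: 110/27
a_3 = 17: 1923/472
a_4 = 15: 28955/7107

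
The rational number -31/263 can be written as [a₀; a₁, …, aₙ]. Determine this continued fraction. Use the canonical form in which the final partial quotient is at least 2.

[-1; 1, 7, 2, 15]

Run the Euclidean algorithm, recording each quotient:
-31 ÷ 263 → quotient -1, remainder 232
263 ÷ 232 → quotient 1, remainder 31
232 ÷ 31 → quotient 7, remainder 15
31 ÷ 15 → quotient 2, remainder 1
15 ÷ 1 → quotient 15, remainder 0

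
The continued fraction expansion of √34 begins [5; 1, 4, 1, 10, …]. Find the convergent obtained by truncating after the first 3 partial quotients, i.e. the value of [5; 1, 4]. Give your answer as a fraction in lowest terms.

Start with 4.
1 + 1/(4/1) = 1 + 1/4 = 5/4
5 + 1/(5/4) = 5 + 4/5 = 29/5

29/5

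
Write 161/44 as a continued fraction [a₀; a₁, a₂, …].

[3; 1, 1, 1, 14]

161 = 3·44 + 29, so a_0 = 3
44 = 1·29 + 15, so a_1 = 1
29 = 1·15 + 14, so a_2 = 1
15 = 1·14 + 1, so a_3 = 1
14 = 14·1 + 0, so a_4 = 14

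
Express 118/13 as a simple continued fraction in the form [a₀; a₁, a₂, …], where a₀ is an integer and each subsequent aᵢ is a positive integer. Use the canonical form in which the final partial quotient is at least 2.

Apply division with remainder until the remainder is 0:
118 ÷ 13 → quotient 9, remainder 1
13 ÷ 1 → quotient 13, remainder 0

[9; 13]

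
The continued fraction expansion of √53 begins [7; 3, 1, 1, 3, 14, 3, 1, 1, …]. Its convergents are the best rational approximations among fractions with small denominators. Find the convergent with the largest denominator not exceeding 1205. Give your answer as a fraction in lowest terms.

List convergents until the denominator exceeds the bound:
a_0 = 7: 7/1  (≤ bound)
a_1 = 3: 22/3  (≤ bound)
a_2 = 1: 29/4  (≤ bound)
a_3 = 1: 51/7  (≤ bound)
a_4 = 3: 182/25  (≤ bound)
a_5 = 14: 2599/357  (≤ bound)
a_6 = 3: 7979/1096  (≤ bound)
a_7 = 1: 10578/1453  (> 1205, stop)

7979/1096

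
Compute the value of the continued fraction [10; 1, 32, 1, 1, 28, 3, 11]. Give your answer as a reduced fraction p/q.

Compute successive convergents:
a_0 = 10: 10/1
a_1 = 1: 11/1
a_2 = 32: 362/33
a_3 = 1: 373/34
a_4 = 1: 735/67
a_5 = 28: 20953/1910
a_6 = 3: 63594/5797
a_7 = 11: 720487/65677

720487/65677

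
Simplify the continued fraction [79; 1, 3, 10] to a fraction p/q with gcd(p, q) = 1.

Start with 10.
3 + 1/(10/1) = 3 + 1/10 = 31/10
1 + 1/(31/10) = 1 + 10/31 = 41/31
79 + 1/(41/31) = 79 + 31/41 = 3270/41

3270/41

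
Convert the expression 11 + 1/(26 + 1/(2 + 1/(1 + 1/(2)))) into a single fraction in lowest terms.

Starting at the tail and folding back:
Start with 2.
1 + 1/(2/1) = 1 + 1/2 = 3/2
2 + 1/(3/2) = 2 + 2/3 = 8/3
26 + 1/(8/3) = 26 + 3/8 = 211/8
11 + 1/(211/8) = 11 + 8/211 = 2329/211

2329/211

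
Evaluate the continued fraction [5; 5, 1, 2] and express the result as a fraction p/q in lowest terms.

a_0 = 5: 5/1
a_1 = 5: 26/5
a_2 = 1: 31/6
a_3 = 2: 88/17

88/17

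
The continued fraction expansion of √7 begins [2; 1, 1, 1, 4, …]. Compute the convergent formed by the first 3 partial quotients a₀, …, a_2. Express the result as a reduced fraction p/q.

5/2

Start with 1.
1 + 1/(1/1) = 1 + 1/1 = 2/1
2 + 1/(2/1) = 2 + 1/2 = 5/2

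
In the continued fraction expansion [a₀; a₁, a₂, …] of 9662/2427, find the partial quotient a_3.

1

⌊9662/2427⌋ = 3, remainder 2381
⌊2427/2381⌋ = 1, remainder 46
⌊2381/46⌋ = 51, remainder 35
⌊46/35⌋ = 1, remainder 11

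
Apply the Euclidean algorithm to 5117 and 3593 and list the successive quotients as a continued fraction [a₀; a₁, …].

5117 ÷ 3593 → quotient 1, remainder 1524
3593 ÷ 1524 → quotient 2, remainder 545
1524 ÷ 545 → quotient 2, remainder 434
545 ÷ 434 → quotient 1, remainder 111
434 ÷ 111 → quotient 3, remainder 101
111 ÷ 101 → quotient 1, remainder 10
101 ÷ 10 → quotient 10, remainder 1
10 ÷ 1 → quotient 10, remainder 0

[1; 2, 2, 1, 3, 1, 10, 10]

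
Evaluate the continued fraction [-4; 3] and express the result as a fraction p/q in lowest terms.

Start with 3.
-4 + 1/(3/1) = -4 + 1/3 = -11/3

-11/3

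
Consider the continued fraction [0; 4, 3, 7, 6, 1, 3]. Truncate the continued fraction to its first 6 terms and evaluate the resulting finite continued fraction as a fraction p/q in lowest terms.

Starting at the tail and folding back:
Start with 1.
6 + 1/(1/1) = 6 + 1/1 = 7/1
7 + 1/(7/1) = 7 + 1/7 = 50/7
3 + 1/(50/7) = 3 + 7/50 = 157/50
4 + 1/(157/50) = 4 + 50/157 = 678/157
0 + 1/(678/157) = 0 + 157/678 = 157/678

157/678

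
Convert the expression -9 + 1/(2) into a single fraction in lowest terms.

-17/2

a_0 = -9: -9/1
a_1 = 2: -17/2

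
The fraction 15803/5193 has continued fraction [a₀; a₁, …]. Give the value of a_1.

15803 = 3·5193 + 224, so a_0 = 3
5193 = 23·224 + 41, so a_1 = 23

23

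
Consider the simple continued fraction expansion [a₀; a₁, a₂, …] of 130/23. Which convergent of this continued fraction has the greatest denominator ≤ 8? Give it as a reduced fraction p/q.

a_0 = 5: 5/1  (≤ bound)
a_1 = 1: 6/1  (≤ bound)
a_2 = 1: 11/2  (≤ bound)
a_3 = 1: 17/3  (≤ bound)
a_4 = 7: 130/23  (> 8, stop)

17/3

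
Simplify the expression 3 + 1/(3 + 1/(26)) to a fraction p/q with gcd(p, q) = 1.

263/79

Collapse the nested fraction from the inside out:
Start with 26.
3 + 1/(26/1) = 3 + 1/26 = 79/26
3 + 1/(79/26) = 3 + 26/79 = 263/79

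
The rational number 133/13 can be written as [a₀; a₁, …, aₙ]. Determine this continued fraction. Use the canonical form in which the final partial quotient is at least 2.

133 = 10·13 + 3, so a_0 = 10
13 = 4·3 + 1, so a_1 = 4
3 = 3·1 + 0, so a_2 = 3

[10; 4, 3]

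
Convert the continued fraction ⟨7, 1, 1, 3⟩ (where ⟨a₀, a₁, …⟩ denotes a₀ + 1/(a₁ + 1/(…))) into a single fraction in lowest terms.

53/7

Use the convergent recurrence hₖ = aₖ·hₖ₋₁ + hₖ₋₂ (and likewise for the denominators kₖ):
a_0 = 7: 7/1
a_1 = 1: 8/1
a_2 = 1: 15/2
a_3 = 3: 53/7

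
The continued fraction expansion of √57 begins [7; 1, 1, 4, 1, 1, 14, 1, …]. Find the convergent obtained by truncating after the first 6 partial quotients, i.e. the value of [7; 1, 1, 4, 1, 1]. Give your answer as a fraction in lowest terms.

Starting at the tail and folding back:
Start with 1.
1 + 1/(1/1) = 1 + 1/1 = 2/1
4 + 1/(2/1) = 4 + 1/2 = 9/2
1 + 1/(9/2) = 1 + 2/9 = 11/9
1 + 1/(11/9) = 1 + 9/11 = 20/11
7 + 1/(20/11) = 7 + 11/20 = 151/20

151/20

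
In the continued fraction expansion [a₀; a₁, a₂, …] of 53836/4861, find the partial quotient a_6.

1

Apply division with remainder until the remainder is 0:
53836 ÷ 4861 → quotient 11, remainder 365
4861 ÷ 365 → quotient 13, remainder 116
365 ÷ 116 → quotient 3, remainder 17
116 ÷ 17 → quotient 6, remainder 14
17 ÷ 14 → quotient 1, remainder 3
14 ÷ 3 → quotient 4, remainder 2
3 ÷ 2 → quotient 1, remainder 1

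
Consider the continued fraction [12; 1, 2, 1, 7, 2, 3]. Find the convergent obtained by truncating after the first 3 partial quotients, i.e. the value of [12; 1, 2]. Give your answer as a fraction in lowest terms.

38/3

Start with 2.
1 + 1/(2/1) = 1 + 1/2 = 3/2
12 + 1/(3/2) = 12 + 2/3 = 38/3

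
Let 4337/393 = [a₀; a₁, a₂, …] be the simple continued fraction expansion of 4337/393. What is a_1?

⌊4337/393⌋ = 11, remainder 14
⌊393/14⌋ = 28, remainder 1

28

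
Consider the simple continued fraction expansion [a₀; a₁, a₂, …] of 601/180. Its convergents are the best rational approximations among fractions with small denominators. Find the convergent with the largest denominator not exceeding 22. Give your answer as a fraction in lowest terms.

10/3

a_0 = 3: 3/1  (≤ bound)
a_1 = 2: 7/2  (≤ bound)
a_2 = 1: 10/3  (≤ bound)
a_3 = 19: 197/59  (> 22, stop)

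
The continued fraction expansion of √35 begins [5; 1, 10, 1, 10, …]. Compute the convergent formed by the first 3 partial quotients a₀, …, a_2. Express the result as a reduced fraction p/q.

Work from the innermost term outward:
Start with 10.
1 + 1/(10/1) = 1 + 1/10 = 11/10
5 + 1/(11/10) = 5 + 10/11 = 65/11

65/11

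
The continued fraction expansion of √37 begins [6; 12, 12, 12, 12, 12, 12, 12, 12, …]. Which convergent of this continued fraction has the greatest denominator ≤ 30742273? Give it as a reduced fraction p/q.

18798954/3090529

a_0 = 6: 6/1  (≤ bound)
a_1 = 12: 73/12  (≤ bound)
a_2 = 12: 882/145  (≤ bound)
a_3 = 12: 10657/1752  (≤ bound)
a_4 = 12: 128766/21169  (≤ bound)
a_5 = 12: 1555849/255780  (≤ bound)
a_6 = 12: 18798954/3090529  (≤ bound)
a_7 = 12: 227143297/37342128  (> 30742273, stop)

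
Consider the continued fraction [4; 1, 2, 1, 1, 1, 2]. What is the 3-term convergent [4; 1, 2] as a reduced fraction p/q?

a_0 = 4: 4/1
a_1 = 1: 5/1
a_2 = 2: 14/3

14/3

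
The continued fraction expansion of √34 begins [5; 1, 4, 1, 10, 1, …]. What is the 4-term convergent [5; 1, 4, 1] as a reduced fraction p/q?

35/6

Start with 1.
4 + 1/(1/1) = 4 + 1/1 = 5/1
1 + 1/(5/1) = 1 + 1/5 = 6/5
5 + 1/(6/5) = 5 + 5/6 = 35/6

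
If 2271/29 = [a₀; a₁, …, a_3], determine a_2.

2271 = 78·29 + 9, so a_0 = 78
29 = 3·9 + 2, so a_1 = 3
9 = 4·2 + 1, so a_2 = 4

4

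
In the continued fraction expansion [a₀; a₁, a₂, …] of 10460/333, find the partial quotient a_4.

10460 = 31·333 + 137, so a_0 = 31
333 = 2·137 + 59, so a_1 = 2
137 = 2·59 + 19, so a_2 = 2
59 = 3·19 + 2, so a_3 = 3
19 = 9·2 + 1, so a_4 = 9

9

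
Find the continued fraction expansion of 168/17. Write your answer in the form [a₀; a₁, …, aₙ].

Run the Euclidean algorithm, recording each quotient:
168 ÷ 17 → quotient 9, remainder 15
17 ÷ 15 → quotient 1, remainder 2
15 ÷ 2 → quotient 7, remainder 1
2 ÷ 1 → quotient 2, remainder 0

[9; 1, 7, 2]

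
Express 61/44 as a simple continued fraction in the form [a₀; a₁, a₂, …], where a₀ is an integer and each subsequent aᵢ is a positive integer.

[1; 2, 1, 1, 2, 3]

Apply division with remainder until the remainder is 0:
61 ÷ 44 → quotient 1, remainder 17
44 ÷ 17 → quotient 2, remainder 10
17 ÷ 10 → quotient 1, remainder 7
10 ÷ 7 → quotient 1, remainder 3
7 ÷ 3 → quotient 2, remainder 1
3 ÷ 1 → quotient 3, remainder 0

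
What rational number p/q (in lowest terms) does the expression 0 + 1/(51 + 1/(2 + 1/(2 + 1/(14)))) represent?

a_0 = 0: 0/1
a_1 = 51: 1/51
a_2 = 2: 2/103
a_3 = 2: 5/257
a_4 = 14: 72/3701

72/3701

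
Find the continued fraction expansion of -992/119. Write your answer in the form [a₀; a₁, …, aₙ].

[-9; 1, 1, 1, 39]

⌊-992/119⌋ = -9, remainder 79
⌊119/79⌋ = 1, remainder 40
⌊79/40⌋ = 1, remainder 39
⌊40/39⌋ = 1, remainder 1
⌊39/1⌋ = 39, remainder 0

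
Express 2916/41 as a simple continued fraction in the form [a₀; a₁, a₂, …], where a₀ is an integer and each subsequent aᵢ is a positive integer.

Apply division with remainder until the remainder is 0:
2916 ÷ 41 → quotient 71, remainder 5
41 ÷ 5 → quotient 8, remainder 1
5 ÷ 1 → quotient 5, remainder 0

[71; 8, 5]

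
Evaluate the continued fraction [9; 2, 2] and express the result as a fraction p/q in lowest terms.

47/5

Start with 2.
2 + 1/(2/1) = 2 + 1/2 = 5/2
9 + 1/(5/2) = 9 + 2/5 = 47/5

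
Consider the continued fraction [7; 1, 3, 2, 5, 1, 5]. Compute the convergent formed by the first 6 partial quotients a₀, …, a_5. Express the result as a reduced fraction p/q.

a_0 = 7: 7/1
a_1 = 1: 8/1
a_2 = 3: 31/4
a_3 = 2: 70/9
a_4 = 5: 381/49
a_5 = 1: 451/58

451/58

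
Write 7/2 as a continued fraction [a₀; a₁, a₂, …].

[3; 2]

Apply division with remainder until the remainder is 0:
⌊7/2⌋ = 3, remainder 1
⌊2/1⌋ = 2, remainder 0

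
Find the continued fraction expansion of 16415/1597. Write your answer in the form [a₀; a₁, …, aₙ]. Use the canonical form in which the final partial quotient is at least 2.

[10; 3, 1, 1, 2, 3, 6, 4]

16415 ÷ 1597 → quotient 10, remainder 445
1597 ÷ 445 → quotient 3, remainder 262
445 ÷ 262 → quotient 1, remainder 183
262 ÷ 183 → quotient 1, remainder 79
183 ÷ 79 → quotient 2, remainder 25
79 ÷ 25 → quotient 3, remainder 4
25 ÷ 4 → quotient 6, remainder 1
4 ÷ 1 → quotient 4, remainder 0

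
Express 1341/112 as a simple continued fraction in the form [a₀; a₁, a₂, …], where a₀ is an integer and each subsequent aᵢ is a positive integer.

1341 = 11·112 + 109, so a_0 = 11
112 = 1·109 + 3, so a_1 = 1
109 = 36·3 + 1, so a_2 = 36
3 = 3·1 + 0, so a_3 = 3

[11; 1, 36, 3]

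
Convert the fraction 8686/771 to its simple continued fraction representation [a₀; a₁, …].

8686 = 11·771 + 205, so a_0 = 11
771 = 3·205 + 156, so a_1 = 3
205 = 1·156 + 49, so a_2 = 1
156 = 3·49 + 9, so a_3 = 3
49 = 5·9 + 4, so a_4 = 5
9 = 2·4 + 1, so a_5 = 2
4 = 4·1 + 0, so a_6 = 4

[11; 3, 1, 3, 5, 2, 4]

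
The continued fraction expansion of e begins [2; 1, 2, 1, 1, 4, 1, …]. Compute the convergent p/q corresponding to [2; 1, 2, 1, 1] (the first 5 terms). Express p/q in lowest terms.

Work from the innermost term outward:
Start with 1.
1 + 1/(1/1) = 1 + 1/1 = 2/1
2 + 1/(2/1) = 2 + 1/2 = 5/2
1 + 1/(5/2) = 1 + 2/5 = 7/5
2 + 1/(7/5) = 2 + 5/7 = 19/7

19/7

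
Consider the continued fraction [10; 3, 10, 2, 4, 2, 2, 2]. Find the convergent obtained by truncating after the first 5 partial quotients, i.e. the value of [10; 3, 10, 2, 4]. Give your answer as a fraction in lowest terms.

Starting at the tail and folding back:
Start with 4.
2 + 1/(4/1) = 2 + 1/4 = 9/4
10 + 1/(9/4) = 10 + 4/9 = 94/9
3 + 1/(94/9) = 3 + 9/94 = 291/94
10 + 1/(291/94) = 10 + 94/291 = 3004/291

3004/291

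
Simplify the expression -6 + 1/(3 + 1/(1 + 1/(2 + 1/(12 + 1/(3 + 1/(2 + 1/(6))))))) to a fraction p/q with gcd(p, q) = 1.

Collapse the nested fraction from the inside out:
Start with 6.
2 + 1/(6/1) = 2 + 1/6 = 13/6
3 + 1/(13/6) = 3 + 6/13 = 45/13
12 + 1/(45/13) = 12 + 13/45 = 553/45
2 + 1/(553/45) = 2 + 45/553 = 1151/553
1 + 1/(1151/553) = 1 + 553/1151 = 1704/1151
3 + 1/(1704/1151) = 3 + 1151/1704 = 6263/1704
-6 + 1/(6263/1704) = -6 + 1704/6263 = -35874/6263

-35874/6263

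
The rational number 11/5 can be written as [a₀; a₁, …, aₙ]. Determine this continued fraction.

11 ÷ 5 → quotient 2, remainder 1
5 ÷ 1 → quotient 5, remainder 0

[2; 5]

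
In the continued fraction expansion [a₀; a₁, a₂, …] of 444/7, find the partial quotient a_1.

⌊444/7⌋ = 63, remainder 3
⌊7/3⌋ = 2, remainder 1

2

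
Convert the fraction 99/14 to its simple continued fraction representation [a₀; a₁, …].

[7; 14]

99 = 7·14 + 1, so a_0 = 7
14 = 14·1 + 0, so a_1 = 14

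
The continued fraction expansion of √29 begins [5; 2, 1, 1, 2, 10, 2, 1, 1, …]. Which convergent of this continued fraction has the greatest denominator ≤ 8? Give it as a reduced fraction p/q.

27/5

a_0 = 5: 5/1  (≤ bound)
a_1 = 2: 11/2  (≤ bound)
a_2 = 1: 16/3  (≤ bound)
a_3 = 1: 27/5  (≤ bound)
a_4 = 2: 70/13  (> 8, stop)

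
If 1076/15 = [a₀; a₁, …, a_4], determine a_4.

Run the Euclidean algorithm, recording each quotient:
1076 = 71·15 + 11, so a_0 = 71
15 = 1·11 + 4, so a_1 = 1
11 = 2·4 + 3, so a_2 = 2
4 = 1·3 + 1, so a_3 = 1
3 = 3·1 + 0, so a_4 = 3

3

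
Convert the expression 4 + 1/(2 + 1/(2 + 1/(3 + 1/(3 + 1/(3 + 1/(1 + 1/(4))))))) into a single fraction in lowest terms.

a_0 = 4: 4/1
a_1 = 2: 9/2
a_2 = 2: 22/5
a_3 = 3: 75/17
a_4 = 3: 247/56
a_5 = 3: 816/185
a_6 = 1: 1063/241
a_7 = 4: 5068/1149

5068/1149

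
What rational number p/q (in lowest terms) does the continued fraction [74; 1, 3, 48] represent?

14427/193

Start with 48.
3 + 1/(48/1) = 3 + 1/48 = 145/48
1 + 1/(145/48) = 1 + 48/145 = 193/145
74 + 1/(193/145) = 74 + 145/193 = 14427/193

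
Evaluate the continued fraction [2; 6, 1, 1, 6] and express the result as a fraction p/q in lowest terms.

183/85

Start with 6.
1 + 1/(6/1) = 1 + 1/6 = 7/6
1 + 1/(7/6) = 1 + 6/7 = 13/7
6 + 1/(13/7) = 6 + 7/13 = 85/13
2 + 1/(85/13) = 2 + 13/85 = 183/85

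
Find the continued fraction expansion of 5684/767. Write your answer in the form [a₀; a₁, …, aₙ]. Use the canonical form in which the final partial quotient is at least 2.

⌊5684/767⌋ = 7, remainder 315
⌊767/315⌋ = 2, remainder 137
⌊315/137⌋ = 2, remainder 41
⌊137/41⌋ = 3, remainder 14
⌊41/14⌋ = 2, remainder 13
⌊14/13⌋ = 1, remainder 1
⌊13/1⌋ = 13, remainder 0

[7; 2, 2, 3, 2, 1, 13]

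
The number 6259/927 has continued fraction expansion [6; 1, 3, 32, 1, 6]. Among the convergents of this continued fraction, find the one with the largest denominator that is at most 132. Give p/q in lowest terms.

a_0 = 6: 6/1  (≤ bound)
a_1 = 1: 7/1  (≤ bound)
a_2 = 3: 27/4  (≤ bound)
a_3 = 32: 871/129  (≤ bound)
a_4 = 1: 898/133  (> 132, stop)

871/129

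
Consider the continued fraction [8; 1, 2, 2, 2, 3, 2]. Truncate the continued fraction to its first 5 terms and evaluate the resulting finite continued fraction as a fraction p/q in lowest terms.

148/17

Start with 2.
2 + 1/(2/1) = 2 + 1/2 = 5/2
2 + 1/(5/2) = 2 + 2/5 = 12/5
1 + 1/(12/5) = 1 + 5/12 = 17/12
8 + 1/(17/12) = 8 + 12/17 = 148/17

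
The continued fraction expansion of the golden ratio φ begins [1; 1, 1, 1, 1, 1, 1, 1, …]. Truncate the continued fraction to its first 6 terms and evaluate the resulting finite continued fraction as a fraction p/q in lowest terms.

Start with 1.
1 + 1/(1/1) = 1 + 1/1 = 2/1
1 + 1/(2/1) = 1 + 1/2 = 3/2
1 + 1/(3/2) = 1 + 2/3 = 5/3
1 + 1/(5/3) = 1 + 3/5 = 8/5
1 + 1/(8/5) = 1 + 5/8 = 13/8

13/8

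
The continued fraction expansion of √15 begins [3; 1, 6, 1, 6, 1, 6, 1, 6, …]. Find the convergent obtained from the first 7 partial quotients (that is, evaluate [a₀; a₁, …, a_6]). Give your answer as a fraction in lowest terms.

1677/433

Start with 6.
1 + 1/(6/1) = 1 + 1/6 = 7/6
6 + 1/(7/6) = 6 + 6/7 = 48/7
1 + 1/(48/7) = 1 + 7/48 = 55/48
6 + 1/(55/48) = 6 + 48/55 = 378/55
1 + 1/(378/55) = 1 + 55/378 = 433/378
3 + 1/(433/378) = 3 + 378/433 = 1677/433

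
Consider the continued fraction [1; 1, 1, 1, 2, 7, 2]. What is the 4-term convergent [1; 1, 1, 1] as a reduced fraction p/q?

Build up convergents one term at a time:
a_0 = 1: 1/1
a_1 = 1: 2/1
a_2 = 1: 3/2
a_3 = 1: 5/3

5/3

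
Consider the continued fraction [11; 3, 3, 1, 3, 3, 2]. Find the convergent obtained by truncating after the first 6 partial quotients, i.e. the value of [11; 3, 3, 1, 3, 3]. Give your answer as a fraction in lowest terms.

Starting at the tail and folding back:
Start with 3.
3 + 1/(3/1) = 3 + 1/3 = 10/3
1 + 1/(10/3) = 1 + 3/10 = 13/10
3 + 1/(13/10) = 3 + 10/13 = 49/13
3 + 1/(49/13) = 3 + 13/49 = 160/49
11 + 1/(160/49) = 11 + 49/160 = 1809/160

1809/160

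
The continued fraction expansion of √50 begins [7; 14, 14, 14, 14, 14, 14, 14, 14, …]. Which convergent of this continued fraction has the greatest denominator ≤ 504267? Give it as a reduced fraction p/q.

275807/39005

List convergents until the denominator exceeds the bound:
a_0 = 7: 7/1  (≤ bound)
a_1 = 14: 99/14  (≤ bound)
a_2 = 14: 1393/197  (≤ bound)
a_3 = 14: 19601/2772  (≤ bound)
a_4 = 14: 275807/39005  (≤ bound)
a_5 = 14: 3880899/548842  (> 504267, stop)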